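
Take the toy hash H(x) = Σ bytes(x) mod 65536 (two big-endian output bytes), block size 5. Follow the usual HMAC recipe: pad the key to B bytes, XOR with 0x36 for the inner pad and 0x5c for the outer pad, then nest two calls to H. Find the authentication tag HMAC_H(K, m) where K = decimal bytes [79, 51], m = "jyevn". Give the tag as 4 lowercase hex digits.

01e5

Key decimal bytes [79, 51] = 4f 33 is 2 bytes ≤ B = 5; zero-pad to 5 bytes: K' = 4f 33 00 00 00.
K' ⊕ ipad = 79 05 36 36 36.  K' ⊕ opad = 13 6f 5c 5c 5c.
Inner input = (K'⊕ipad) ∥ m = 79 05 36 36 36 ∥ 6a 79 65 76 6e.
Inner hash: sum = 121+5+54+54+54+106+121+101+118+110 = 844 → 03 4c.
Outer input = (K'⊕opad) ∥ inner = 13 6f 5c 5c 5c ∥ 03 4c.
Outer hash (tag): sum = 19+111+92+92+92+3+76 = 485 → 01 e5.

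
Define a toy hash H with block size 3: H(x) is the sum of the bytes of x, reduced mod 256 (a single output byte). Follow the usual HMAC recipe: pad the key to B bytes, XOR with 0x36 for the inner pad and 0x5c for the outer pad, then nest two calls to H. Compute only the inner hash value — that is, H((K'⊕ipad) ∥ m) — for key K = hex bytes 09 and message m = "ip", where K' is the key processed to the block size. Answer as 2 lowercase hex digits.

Key hex bytes 09 is 1 byte ≤ B = 3; zero-pad to 3 bytes: K' = 09 00 00.
K' ⊕ ipad = 3f 36 36.
Inner input = 3f 36 36 ∥ 69 70.
Inner hash: sum = 63+54+54+105+112 = 388; mod 256 = 132 → 84.

84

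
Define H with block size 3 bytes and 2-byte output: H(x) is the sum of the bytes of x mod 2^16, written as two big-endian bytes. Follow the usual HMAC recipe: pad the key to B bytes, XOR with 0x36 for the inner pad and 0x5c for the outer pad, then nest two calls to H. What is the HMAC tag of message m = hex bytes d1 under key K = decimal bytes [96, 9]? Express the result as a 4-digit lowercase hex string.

018a

Key decimal bytes [96, 9] = 60 09 is 2 bytes ≤ B = 3; zero-pad to 3 bytes: K' = 60 09 00.
K' ⊕ ipad = 56 3f 36.  K' ⊕ opad = 3c 55 5c.
Inner input = (K'⊕ipad) ∥ m = 56 3f 36 ∥ d1.
Inner hash: sum = 86+63+54+209 = 412 → 01 9c.
Outer input = (K'⊕opad) ∥ inner = 3c 55 5c ∥ 01 9c.
Outer hash (tag): sum = 60+85+92+1+156 = 394 → 01 8a.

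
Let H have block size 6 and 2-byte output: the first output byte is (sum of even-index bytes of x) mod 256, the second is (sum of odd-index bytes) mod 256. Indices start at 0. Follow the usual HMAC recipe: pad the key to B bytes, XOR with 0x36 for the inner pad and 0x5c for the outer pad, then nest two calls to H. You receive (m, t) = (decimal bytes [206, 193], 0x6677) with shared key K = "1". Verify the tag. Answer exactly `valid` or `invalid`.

Key "1" = 31 is 1 byte ≤ B = 6; zero-pad to 6 bytes: K' = 31 00 00 00 00 00.
K' ⊕ ipad = 07 36 36 36 36 36; K' ⊕ opad = 6d 5c 5c 5c 5c 5c.
Inner hash: even-index sum = 321 mod 256 = 65; odd-index sum = 355 mod 256 = 99 → 41 63.
Outer hash (recomputed tag): even-index sum = 358 mod 256 = 102; odd-index sum = 375 mod 256 = 119 → 66 77.
Recomputed tag = 6677; claimed = 6677 → match.

valid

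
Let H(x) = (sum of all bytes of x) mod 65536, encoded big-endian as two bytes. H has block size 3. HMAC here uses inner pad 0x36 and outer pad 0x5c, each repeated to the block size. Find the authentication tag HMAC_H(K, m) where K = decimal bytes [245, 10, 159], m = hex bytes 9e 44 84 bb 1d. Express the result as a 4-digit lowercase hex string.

Key decimal bytes [245, 10, 159] = f5 0a 9f is exactly B = 3 bytes: K' = f5 0a 9f.
K' ⊕ ipad = c3 3c a9.  K' ⊕ opad = a9 56 c3.
Inner input = (K'⊕ipad) ∥ m = c3 3c a9 ∥ 9e 44 84 bb 1d.
Inner hash: sum = 195+60+169+158+68+132+187+29 = 998 → 03 e6.
Outer input = (K'⊕opad) ∥ inner = a9 56 c3 ∥ 03 e6.
Outer hash (tag): sum = 169+86+195+3+230 = 683 → 02 ab.

02ab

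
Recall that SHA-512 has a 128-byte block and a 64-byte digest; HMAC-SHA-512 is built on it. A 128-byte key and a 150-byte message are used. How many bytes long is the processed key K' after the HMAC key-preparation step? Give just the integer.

128

Key is 128 ≤ 128 bytes, zero-padded: |K'| = 128.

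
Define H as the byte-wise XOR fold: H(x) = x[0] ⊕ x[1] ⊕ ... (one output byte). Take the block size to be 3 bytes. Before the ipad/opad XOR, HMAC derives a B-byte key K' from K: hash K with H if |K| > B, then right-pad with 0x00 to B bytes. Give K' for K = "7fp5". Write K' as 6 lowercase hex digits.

|K| = 4 > B = 3, so first hash the key.
H(K): XOR 37⊕66⊕70⊕35 = 14.
Zero-pad H(K) = 14 to 3 bytes: K' = 14 00 00.

140000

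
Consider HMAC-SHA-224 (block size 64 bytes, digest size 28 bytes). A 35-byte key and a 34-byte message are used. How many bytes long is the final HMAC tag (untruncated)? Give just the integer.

The tag is one SHA-224 digest: 28 bytes.

28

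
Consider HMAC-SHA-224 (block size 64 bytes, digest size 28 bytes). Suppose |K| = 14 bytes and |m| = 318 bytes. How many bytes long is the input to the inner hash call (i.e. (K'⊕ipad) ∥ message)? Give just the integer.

382

Key is 14 ≤ 64 bytes, zero-padded: |K'| = 64.
Inner input = (K'⊕ipad) ∥ m → 64 + 318 = 382 bytes.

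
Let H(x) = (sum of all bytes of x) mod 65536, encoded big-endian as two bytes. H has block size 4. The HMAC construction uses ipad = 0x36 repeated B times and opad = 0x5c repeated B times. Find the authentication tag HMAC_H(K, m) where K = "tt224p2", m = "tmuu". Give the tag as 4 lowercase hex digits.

Key "tt224p2" = 74 74 32 32 34 70 32 is 7 bytes > B = 4, so hash it first: H(key) = 02 22, then zero-pad to 4 bytes: K' = 02 22 00 00.
K' ⊕ ipad = 34 14 36 36.  K' ⊕ opad = 5e 7e 5c 5c.
Inner input = (K'⊕ipad) ∥ m = 34 14 36 36 ∥ 74 6d 75 75.
Inner hash: sum = 52+20+54+54+116+109+117+117 = 639 → 02 7f.
Outer input = (K'⊕opad) ∥ inner = 5e 7e 5c 5c ∥ 02 7f.
Outer hash (tag): sum = 94+126+92+92+2+127 = 533 → 02 15.

0215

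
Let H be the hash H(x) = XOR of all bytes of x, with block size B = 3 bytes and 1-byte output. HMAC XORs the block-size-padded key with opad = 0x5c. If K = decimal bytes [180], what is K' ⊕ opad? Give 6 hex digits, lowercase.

Key decimal bytes [180] = b4 is 1 byte ≤ B = 3; zero-pad to 3 bytes: K' = b4 00 00.
XOR each byte with 0x5c: b4⊕5c=e8, 00⊕5c=5c, 00⊕5c=5c.

e85c5c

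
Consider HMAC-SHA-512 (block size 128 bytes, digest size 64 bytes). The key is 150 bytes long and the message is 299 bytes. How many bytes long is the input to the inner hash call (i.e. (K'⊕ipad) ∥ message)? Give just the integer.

427

Key is 150 > 128 bytes, so it is hashed to 64 bytes then zero-padded to 128: |K'| = 128.
Inner input = (K'⊕ipad) ∥ m → 128 + 299 = 427 bytes.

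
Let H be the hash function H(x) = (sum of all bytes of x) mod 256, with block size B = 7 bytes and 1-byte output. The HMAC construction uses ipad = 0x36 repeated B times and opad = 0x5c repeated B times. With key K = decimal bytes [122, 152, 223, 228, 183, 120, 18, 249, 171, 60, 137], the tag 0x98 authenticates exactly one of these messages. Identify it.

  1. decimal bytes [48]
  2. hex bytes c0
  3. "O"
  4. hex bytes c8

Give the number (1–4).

2

Key decimal bytes [122, 152, 223, 228, 183, 120, 18, 249, 171, 60, 137] = 7a 98 df e4 b7 78 12 f9 ab 3c 89 is 11 bytes > B = 7, so hash it first: H(key) = 7f, then zero-pad to 7 bytes: K' = 7f 00 00 00 00 00 00.
K' ⊕ ipad = 49 36 36 36 36 36 36; K' ⊕ opad = 23 5c 5c 5c 5c 5c 5c.
m1: inner = H(49 36 36 36 36 36 36 30) = bd; tag = H(23 5c 5c 5c 5c 5c 5c bd) = 08
m2: inner = H(49 36 36 36 36 36 36 c0) = 4d; tag = H(23 5c 5c 5c 5c 5c 5c 4d) = 98 ← matches
m3: inner = H(49 36 36 36 36 36 36 4f) = dc; tag = H(23 5c 5c 5c 5c 5c 5c dc) = 27
m4: inner = H(49 36 36 36 36 36 36 c8) = 55; tag = H(23 5c 5c 5c 5c 5c 5c 55) = a0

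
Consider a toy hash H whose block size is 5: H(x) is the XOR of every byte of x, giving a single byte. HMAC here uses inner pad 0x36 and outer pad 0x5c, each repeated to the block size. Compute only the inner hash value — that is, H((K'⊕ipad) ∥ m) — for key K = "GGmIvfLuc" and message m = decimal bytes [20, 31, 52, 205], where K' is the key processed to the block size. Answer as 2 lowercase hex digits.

aa

Key "GGmIvfLuc" = 47 47 6d 49 76 66 4c 75 63 is 9 bytes > B = 5, so hash it first: H(key) = 6e, then zero-pad to 5 bytes: K' = 6e 00 00 00 00.
K' ⊕ ipad = 58 36 36 36 36.
Inner input = 58 36 36 36 36 ∥ 14 1f 34 cd.
Inner hash: XOR 58⊕36⊕36⊕36⊕36⊕14⊕1f⊕34⊕cd = aa.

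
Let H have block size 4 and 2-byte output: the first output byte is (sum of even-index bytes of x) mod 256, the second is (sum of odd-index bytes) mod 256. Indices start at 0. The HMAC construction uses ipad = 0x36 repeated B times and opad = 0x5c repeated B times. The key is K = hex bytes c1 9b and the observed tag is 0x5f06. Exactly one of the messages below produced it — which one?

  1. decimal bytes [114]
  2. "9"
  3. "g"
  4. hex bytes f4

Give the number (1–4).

2

Key hex bytes c1 9b is 2 bytes ≤ B = 4; zero-pad to 4 bytes: K' = c1 9b 00 00.
K' ⊕ ipad = f7 ad 36 36; K' ⊕ opad = 9d c7 5c 5c.
m1: inner = H(f7 ad 36 36 72) = 9f e3; tag = H(9d c7 5c 5c 9f e3) = 9806
m2: inner = H(f7 ad 36 36 39) = 66 e3; tag = H(9d c7 5c 5c 66 e3) = 5f06 ← matches
m3: inner = H(f7 ad 36 36 67) = 94 e3; tag = H(9d c7 5c 5c 94 e3) = 8d06
m4: inner = H(f7 ad 36 36 f4) = 21 e3; tag = H(9d c7 5c 5c 21 e3) = 1a06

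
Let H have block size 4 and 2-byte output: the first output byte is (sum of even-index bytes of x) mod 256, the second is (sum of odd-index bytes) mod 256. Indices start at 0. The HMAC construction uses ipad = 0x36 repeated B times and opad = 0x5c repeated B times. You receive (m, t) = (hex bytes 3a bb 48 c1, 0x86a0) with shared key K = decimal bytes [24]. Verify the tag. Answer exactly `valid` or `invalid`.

Key decimal bytes [24] = 18 is 1 byte ≤ B = 4; zero-pad to 4 bytes: K' = 18 00 00 00.
K' ⊕ ipad = 2e 36 36 36; K' ⊕ opad = 44 5c 5c 5c.
Inner hash: even-index sum = 230 mod 256 = 230; odd-index sum = 488 mod 256 = 232 → e6 e8.
Outer hash (recomputed tag): even-index sum = 390 mod 256 = 134; odd-index sum = 416 mod 256 = 160 → 86 a0.
Recomputed tag = 86a0; claimed = 86a0 → match.

valid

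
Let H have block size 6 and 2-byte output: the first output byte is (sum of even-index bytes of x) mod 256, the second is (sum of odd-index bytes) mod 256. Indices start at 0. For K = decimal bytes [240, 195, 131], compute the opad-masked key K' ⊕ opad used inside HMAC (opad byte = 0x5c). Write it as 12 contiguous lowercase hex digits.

ac9fdf5c5c5c

Key decimal bytes [240, 195, 131] = f0 c3 83 is 3 bytes ≤ B = 6; zero-pad to 6 bytes: K' = f0 c3 83 00 00 00.
XOR each byte with 0x5c: f0⊕5c=ac, c3⊕5c=9f, 83⊕5c=df, 00⊕5c=5c, 00⊕5c=5c, 00⊕5c=5c.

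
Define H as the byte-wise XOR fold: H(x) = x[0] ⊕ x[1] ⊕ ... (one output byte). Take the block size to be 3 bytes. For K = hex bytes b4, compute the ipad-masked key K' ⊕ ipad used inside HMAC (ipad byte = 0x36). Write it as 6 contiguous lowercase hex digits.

823636

Key hex bytes b4 is 1 byte ≤ B = 3; zero-pad to 3 bytes: K' = b4 00 00.
XOR each byte with 0x36: b4⊕36=82, 00⊕36=36, 00⊕36=36.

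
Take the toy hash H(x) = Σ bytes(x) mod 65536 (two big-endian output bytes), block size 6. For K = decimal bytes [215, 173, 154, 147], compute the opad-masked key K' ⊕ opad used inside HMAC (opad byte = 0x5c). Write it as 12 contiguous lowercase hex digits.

8bf1c6cf5c5c

Key decimal bytes [215, 173, 154, 147] = d7 ad 9a 93 is 4 bytes ≤ B = 6; zero-pad to 6 bytes: K' = d7 ad 9a 93 00 00.
XOR each byte with 0x5c: d7⊕5c=8b, ad⊕5c=f1, 9a⊕5c=c6, 93⊕5c=cf, 00⊕5c=5c, 00⊕5c=5c.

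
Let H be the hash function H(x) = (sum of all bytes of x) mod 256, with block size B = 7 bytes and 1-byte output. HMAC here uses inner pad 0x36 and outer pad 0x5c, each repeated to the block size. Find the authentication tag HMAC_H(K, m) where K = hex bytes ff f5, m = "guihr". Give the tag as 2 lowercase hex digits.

d1

Key hex bytes ff f5 is 2 bytes ≤ B = 7; zero-pad to 7 bytes: K' = ff f5 00 00 00 00 00.
K' ⊕ ipad = c9 c3 36 36 36 36 36.  K' ⊕ opad = a3 a9 5c 5c 5c 5c 5c.
Inner input = (K'⊕ipad) ∥ m = c9 c3 36 36 36 36 36 ∥ 67 75 69 68 72.
Inner hash: sum = 201+195+54+54+54+54+54+103+117+105+104+114 = 1209; mod 256 = 185 → b9.
Outer input = (K'⊕opad) ∥ inner = a3 a9 5c 5c 5c 5c 5c ∥ b9.
Outer hash (tag): sum = 163+169+92+92+92+92+92+185 = 977; mod 256 = 209 → d1.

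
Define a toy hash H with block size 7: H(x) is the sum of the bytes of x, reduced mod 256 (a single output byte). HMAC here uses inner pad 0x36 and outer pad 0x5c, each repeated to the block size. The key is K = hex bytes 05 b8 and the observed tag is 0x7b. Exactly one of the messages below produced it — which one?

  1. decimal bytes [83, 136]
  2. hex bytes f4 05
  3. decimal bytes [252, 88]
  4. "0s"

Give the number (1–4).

4

Key hex bytes 05 b8 is 2 bytes ≤ B = 7; zero-pad to 7 bytes: K' = 05 b8 00 00 00 00 00.
K' ⊕ ipad = 33 8e 36 36 36 36 36; K' ⊕ opad = 59 e4 5c 5c 5c 5c 5c.
m1: inner = H(33 8e 36 36 36 36 36 53 88) = aa; tag = H(59 e4 5c 5c 5c 5c 5c aa) = b3
m2: inner = H(33 8e 36 36 36 36 36 f4 05) = c8; tag = H(59 e4 5c 5c 5c 5c 5c c8) = d1
m3: inner = H(33 8e 36 36 36 36 36 fc 58) = 23; tag = H(59 e4 5c 5c 5c 5c 5c 23) = 2c
m4: inner = H(33 8e 36 36 36 36 36 30 73) = 72; tag = H(59 e4 5c 5c 5c 5c 5c 72) = 7b ← matches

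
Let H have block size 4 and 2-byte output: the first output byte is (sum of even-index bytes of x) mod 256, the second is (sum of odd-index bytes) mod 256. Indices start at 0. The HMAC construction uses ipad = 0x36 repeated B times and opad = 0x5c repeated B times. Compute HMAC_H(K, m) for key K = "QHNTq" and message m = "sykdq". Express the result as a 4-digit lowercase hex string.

53d9

Key "QHNTq" = 51 48 4e 54 71 is 5 bytes > B = 4, so hash it first: H(key) = 10 9c, then zero-pad to 4 bytes: K' = 10 9c 00 00.
K' ⊕ ipad = 26 aa 36 36.  K' ⊕ opad = 4c c0 5c 5c.
Inner input = (K'⊕ipad) ∥ m = 26 aa 36 36 ∥ 73 79 6b 64 71.
Inner hash: even-index sum = 427 mod 256 = 171; odd-index sum = 445 mod 256 = 189 → ab bd.
Outer input = (K'⊕opad) ∥ inner = 4c c0 5c 5c ∥ ab bd.
Outer hash (tag): even-index sum = 339 mod 256 = 83; odd-index sum = 473 mod 256 = 217 → 53 d9.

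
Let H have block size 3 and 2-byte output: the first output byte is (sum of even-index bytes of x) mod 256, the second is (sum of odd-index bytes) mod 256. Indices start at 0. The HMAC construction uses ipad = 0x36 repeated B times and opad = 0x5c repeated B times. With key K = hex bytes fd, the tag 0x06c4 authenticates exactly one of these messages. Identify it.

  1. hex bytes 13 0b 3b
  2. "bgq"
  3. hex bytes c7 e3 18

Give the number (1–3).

Key hex bytes fd is 1 byte ≤ B = 3; zero-pad to 3 bytes: K' = fd 00 00.
K' ⊕ ipad = cb 36 36; K' ⊕ opad = a1 5c 5c.
m1: inner = H(cb 36 36 13 0b 3b) = 0c 84; tag = H(a1 5c 5c 0c 84) = 8168
m2: inner = H(cb 36 36 62 67 71) = 68 09; tag = H(a1 5c 5c 68 09) = 06c4 ← matches
m3: inner = H(cb 36 36 c7 e3 18) = e4 15; tag = H(a1 5c 5c e4 15) = 1240

2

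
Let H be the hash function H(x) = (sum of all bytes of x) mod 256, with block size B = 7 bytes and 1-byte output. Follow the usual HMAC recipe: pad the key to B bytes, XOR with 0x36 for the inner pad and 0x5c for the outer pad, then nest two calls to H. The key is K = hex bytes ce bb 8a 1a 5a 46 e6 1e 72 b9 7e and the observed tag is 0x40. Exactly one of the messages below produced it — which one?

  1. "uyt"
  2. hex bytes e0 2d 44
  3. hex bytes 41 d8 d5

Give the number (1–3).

Key hex bytes ce bb 8a 1a 5a 46 e6 1e 72 b9 7e is 11 bytes > B = 7, so hash it first: H(key) = 7a, then zero-pad to 7 bytes: K' = 7a 00 00 00 00 00 00.
K' ⊕ ipad = 4c 36 36 36 36 36 36; K' ⊕ opad = 26 5c 5c 5c 5c 5c 5c.
m1: inner = H(4c 36 36 36 36 36 36 75 79 74) = f2; tag = H(26 5c 5c 5c 5c 5c 5c f2) = 40 ← matches
m2: inner = H(4c 36 36 36 36 36 36 e0 2d 44) = e1; tag = H(26 5c 5c 5c 5c 5c 5c e1) = 2f
m3: inner = H(4c 36 36 36 36 36 36 41 d8 d5) = 7e; tag = H(26 5c 5c 5c 5c 5c 5c 7e) = cc

1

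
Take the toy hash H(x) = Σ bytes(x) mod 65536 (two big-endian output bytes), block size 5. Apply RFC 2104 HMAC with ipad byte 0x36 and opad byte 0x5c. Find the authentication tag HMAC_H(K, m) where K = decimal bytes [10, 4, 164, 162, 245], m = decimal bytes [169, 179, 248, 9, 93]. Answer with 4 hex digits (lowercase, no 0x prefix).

Key decimal bytes [10, 4, 164, 162, 245] = 0a 04 a4 a2 f5 is exactly B = 5 bytes: K' = 0a 04 a4 a2 f5.
K' ⊕ ipad = 3c 32 92 94 c3.  K' ⊕ opad = 56 58 f8 fe a9.
Inner input = (K'⊕ipad) ∥ m = 3c 32 92 94 c3 ∥ a9 b3 f8 09 5d.
Inner hash: sum = 60+50+146+148+195+169+179+248+9+93 = 1297 → 05 11.
Outer input = (K'⊕opad) ∥ inner = 56 58 f8 fe a9 ∥ 05 11.
Outer hash (tag): sum = 86+88+248+254+169+5+17 = 867 → 03 63.

0363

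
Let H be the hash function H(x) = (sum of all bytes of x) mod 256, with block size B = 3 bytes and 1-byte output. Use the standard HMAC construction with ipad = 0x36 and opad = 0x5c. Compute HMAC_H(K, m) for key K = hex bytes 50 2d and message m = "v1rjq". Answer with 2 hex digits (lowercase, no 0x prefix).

84

Key hex bytes 50 2d is 2 bytes ≤ B = 3; zero-pad to 3 bytes: K' = 50 2d 00.
K' ⊕ ipad = 66 1b 36.  K' ⊕ opad = 0c 71 5c.
Inner input = (K'⊕ipad) ∥ m = 66 1b 36 ∥ 76 31 72 6a 71.
Inner hash: sum = 102+27+54+118+49+114+106+113 = 683; mod 256 = 171 → ab.
Outer input = (K'⊕opad) ∥ inner = 0c 71 5c ∥ ab.
Outer hash (tag): sum = 12+113+92+171 = 388; mod 256 = 132 → 84.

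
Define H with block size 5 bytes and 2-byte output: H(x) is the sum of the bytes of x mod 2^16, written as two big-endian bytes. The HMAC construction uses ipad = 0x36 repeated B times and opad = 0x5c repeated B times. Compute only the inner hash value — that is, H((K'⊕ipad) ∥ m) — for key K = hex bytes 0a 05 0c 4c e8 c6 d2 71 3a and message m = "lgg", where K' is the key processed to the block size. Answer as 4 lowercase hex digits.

Key hex bytes 0a 05 0c 4c e8 c6 d2 71 3a is 9 bytes > B = 5, so hash it first: H(key) = 03 92, then zero-pad to 5 bytes: K' = 03 92 00 00 00.
K' ⊕ ipad = 35 a4 36 36 36.
Inner input = 35 a4 36 36 36 ∥ 6c 67 67.
Inner hash: sum = 53+164+54+54+54+108+103+103 = 693 → 02 b5.

02b5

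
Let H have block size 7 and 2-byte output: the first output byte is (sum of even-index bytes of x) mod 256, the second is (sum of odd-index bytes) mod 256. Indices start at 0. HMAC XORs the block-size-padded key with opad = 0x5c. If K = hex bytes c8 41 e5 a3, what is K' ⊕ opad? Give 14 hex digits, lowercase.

941db9ff5c5c5c

Key hex bytes c8 41 e5 a3 is 4 bytes ≤ B = 7; zero-pad to 7 bytes: K' = c8 41 e5 a3 00 00 00.
XOR each byte with 0x5c: c8⊕5c=94, 41⊕5c=1d, e5⊕5c=b9, a3⊕5c=ff, 00⊕5c=5c, 00⊕5c=5c, 00⊕5c=5c.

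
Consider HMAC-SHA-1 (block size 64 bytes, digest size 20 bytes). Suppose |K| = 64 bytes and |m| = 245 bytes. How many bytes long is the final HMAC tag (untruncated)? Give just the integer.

The tag is one SHA-1 digest: 20 bytes.

20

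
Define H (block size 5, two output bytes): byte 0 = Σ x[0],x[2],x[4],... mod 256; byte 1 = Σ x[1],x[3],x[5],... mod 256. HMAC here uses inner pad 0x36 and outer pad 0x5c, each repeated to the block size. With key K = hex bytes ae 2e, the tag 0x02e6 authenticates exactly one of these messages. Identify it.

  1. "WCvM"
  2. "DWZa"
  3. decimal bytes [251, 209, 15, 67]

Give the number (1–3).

Key hex bytes ae 2e is 2 bytes ≤ B = 5; zero-pad to 5 bytes: K' = ae 2e 00 00 00.
K' ⊕ ipad = 98 18 36 36 36; K' ⊕ opad = f2 72 5c 5c 5c.
m1: inner = H(98 18 36 36 36 57 43 76 4d) = 94 1b; tag = H(f2 72 5c 5c 5c 94 1b) = c562
m2: inner = H(98 18 36 36 36 44 57 5a 61) = bc ec; tag = H(f2 72 5c 5c 5c bc ec) = 968a
m3: inner = H(98 18 36 36 36 fb d1 0f 43) = 18 58; tag = H(f2 72 5c 5c 5c 18 58) = 02e6 ← matches

3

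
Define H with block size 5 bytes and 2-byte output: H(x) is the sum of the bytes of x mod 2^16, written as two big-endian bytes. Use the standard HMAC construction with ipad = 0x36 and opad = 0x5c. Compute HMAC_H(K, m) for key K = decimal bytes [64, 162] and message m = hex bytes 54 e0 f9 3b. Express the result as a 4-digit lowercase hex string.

0246

Key decimal bytes [64, 162] = 40 a2 is 2 bytes ≤ B = 5; zero-pad to 5 bytes: K' = 40 a2 00 00 00.
K' ⊕ ipad = 76 94 36 36 36.  K' ⊕ opad = 1c fe 5c 5c 5c.
Inner input = (K'⊕ipad) ∥ m = 76 94 36 36 36 ∥ 54 e0 f9 3b.
Inner hash: sum = 118+148+54+54+54+84+224+249+59 = 1044 → 04 14.
Outer input = (K'⊕opad) ∥ inner = 1c fe 5c 5c 5c ∥ 04 14.
Outer hash (tag): sum = 28+254+92+92+92+4+20 = 582 → 02 46.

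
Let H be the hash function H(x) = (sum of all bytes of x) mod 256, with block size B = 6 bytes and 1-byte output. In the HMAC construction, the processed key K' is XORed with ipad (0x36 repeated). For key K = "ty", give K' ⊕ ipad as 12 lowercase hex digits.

Key "ty" = 74 79 is 2 bytes ≤ B = 6; zero-pad to 6 bytes: K' = 74 79 00 00 00 00.
XOR each byte with 0x36: 74⊕36=42, 79⊕36=4f, 00⊕36=36, 00⊕36=36, 00⊕36=36, 00⊕36=36.

424f36363636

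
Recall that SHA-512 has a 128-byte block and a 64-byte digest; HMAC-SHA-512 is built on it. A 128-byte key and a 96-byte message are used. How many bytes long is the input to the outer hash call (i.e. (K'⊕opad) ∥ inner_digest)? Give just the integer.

192

Key is 128 ≤ 128 bytes, zero-padded: |K'| = 128.
Outer input = (K'⊕opad) ∥ H(inner) → 128 + 64 = 192 bytes.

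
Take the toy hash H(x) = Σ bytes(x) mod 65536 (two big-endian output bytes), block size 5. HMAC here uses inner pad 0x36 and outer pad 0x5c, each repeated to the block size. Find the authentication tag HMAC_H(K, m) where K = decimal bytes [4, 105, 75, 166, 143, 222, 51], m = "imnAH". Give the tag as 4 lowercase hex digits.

Key decimal bytes [4, 105, 75, 166, 143, 222, 51] = 04 69 4b a6 8f de 33 is 7 bytes > B = 5, so hash it first: H(key) = 02 fe, then zero-pad to 5 bytes: K' = 02 fe 00 00 00.
K' ⊕ ipad = 34 c8 36 36 36.  K' ⊕ opad = 5e a2 5c 5c 5c.
Inner input = (K'⊕ipad) ∥ m = 34 c8 36 36 36 ∥ 69 6d 6e 41 48.
Inner hash: sum = 52+200+54+54+54+105+109+110+65+72 = 875 → 03 6b.
Outer input = (K'⊕opad) ∥ inner = 5e a2 5c 5c 5c ∥ 03 6b.
Outer hash (tag): sum = 94+162+92+92+92+3+107 = 642 → 02 82.

0282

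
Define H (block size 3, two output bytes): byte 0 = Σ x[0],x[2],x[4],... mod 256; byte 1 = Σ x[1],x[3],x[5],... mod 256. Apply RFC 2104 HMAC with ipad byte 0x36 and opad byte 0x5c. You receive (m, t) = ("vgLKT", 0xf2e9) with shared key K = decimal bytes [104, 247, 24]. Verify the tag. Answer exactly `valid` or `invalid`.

invalid

Key decimal bytes [104, 247, 24] = 68 f7 18 is exactly B = 3 bytes: K' = 68 f7 18.
K' ⊕ ipad = 5e c1 2e; K' ⊕ opad = 34 ab 44.
Inner hash: even-index sum = 318 mod 256 = 62; odd-index sum = 471 mod 256 = 215 → 3e d7.
Outer hash (recomputed tag): even-index sum = 335 mod 256 = 79; odd-index sum = 233 mod 256 = 233 → 4f e9.
Recomputed tag = 4fe9; claimed = f2e9 → mismatch.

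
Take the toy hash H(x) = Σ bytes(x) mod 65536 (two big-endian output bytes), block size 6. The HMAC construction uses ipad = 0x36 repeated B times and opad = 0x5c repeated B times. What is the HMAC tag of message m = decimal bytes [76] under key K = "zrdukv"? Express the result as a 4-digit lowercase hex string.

0126

Key "zrdukv" = 7a 72 64 75 6b 76 is exactly B = 6 bytes: K' = 7a 72 64 75 6b 76.
K' ⊕ ipad = 4c 44 52 43 5d 40.  K' ⊕ opad = 26 2e 38 29 37 2a.
Inner input = (K'⊕ipad) ∥ m = 4c 44 52 43 5d 40 ∥ 4c.
Inner hash: sum = 76+68+82+67+93+64+76 = 526 → 02 0e.
Outer input = (K'⊕opad) ∥ inner = 26 2e 38 29 37 2a ∥ 02 0e.
Outer hash (tag): sum = 38+46+56+41+55+42+2+14 = 294 → 01 26.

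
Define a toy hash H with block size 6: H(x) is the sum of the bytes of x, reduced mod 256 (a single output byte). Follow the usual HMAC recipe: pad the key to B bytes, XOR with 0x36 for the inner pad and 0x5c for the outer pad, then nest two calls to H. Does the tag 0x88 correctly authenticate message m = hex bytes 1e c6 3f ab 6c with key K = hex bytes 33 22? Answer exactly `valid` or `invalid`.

valid

Key hex bytes 33 22 is 2 bytes ≤ B = 6; zero-pad to 6 bytes: K' = 33 22 00 00 00 00.
K' ⊕ ipad = 05 14 36 36 36 36; K' ⊕ opad = 6f 7e 5c 5c 5c 5c.
Inner hash: sum = 5+20+54+54+54+54+30+198+63+171+108 = 811; mod 256 = 43 → 2b.
Outer hash (recomputed tag): sum = 111+126+92+92+92+92+43 = 648; mod 256 = 136 → 88.
Recomputed tag = 88; claimed = 88 → match.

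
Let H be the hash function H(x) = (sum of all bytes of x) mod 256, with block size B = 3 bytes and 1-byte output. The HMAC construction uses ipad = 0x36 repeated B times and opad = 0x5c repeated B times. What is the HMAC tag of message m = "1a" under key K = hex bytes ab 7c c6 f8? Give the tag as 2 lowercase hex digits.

42

Key hex bytes ab 7c c6 f8 is 4 bytes > B = 3, so hash it first: H(key) = e5, then zero-pad to 3 bytes: K' = e5 00 00.
K' ⊕ ipad = d3 36 36.  K' ⊕ opad = b9 5c 5c.
Inner input = (K'⊕ipad) ∥ m = d3 36 36 ∥ 31 61.
Inner hash: sum = 211+54+54+49+97 = 465; mod 256 = 209 → d1.
Outer input = (K'⊕opad) ∥ inner = b9 5c 5c ∥ d1.
Outer hash (tag): sum = 185+92+92+209 = 578; mod 256 = 66 → 42.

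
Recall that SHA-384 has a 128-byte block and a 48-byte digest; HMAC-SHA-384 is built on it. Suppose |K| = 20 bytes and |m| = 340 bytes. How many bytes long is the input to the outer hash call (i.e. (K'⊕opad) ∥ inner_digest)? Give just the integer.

Key is 20 ≤ 128 bytes, zero-padded: |K'| = 128.
Outer input = (K'⊕opad) ∥ H(inner) → 128 + 48 = 176 bytes.

176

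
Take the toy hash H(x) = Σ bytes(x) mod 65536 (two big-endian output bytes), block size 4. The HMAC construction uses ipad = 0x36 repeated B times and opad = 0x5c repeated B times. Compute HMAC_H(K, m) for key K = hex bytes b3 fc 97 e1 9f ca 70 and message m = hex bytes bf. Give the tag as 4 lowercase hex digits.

Key hex bytes b3 fc 97 e1 9f ca 70 is 7 bytes > B = 4, so hash it first: H(key) = 05 00, then zero-pad to 4 bytes: K' = 05 00 00 00.
K' ⊕ ipad = 33 36 36 36.  K' ⊕ opad = 59 5c 5c 5c.
Inner input = (K'⊕ipad) ∥ m = 33 36 36 36 ∥ bf.
Inner hash: sum = 51+54+54+54+191 = 404 → 01 94.
Outer input = (K'⊕opad) ∥ inner = 59 5c 5c 5c ∥ 01 94.
Outer hash (tag): sum = 89+92+92+92+1+148 = 514 → 02 02.

0202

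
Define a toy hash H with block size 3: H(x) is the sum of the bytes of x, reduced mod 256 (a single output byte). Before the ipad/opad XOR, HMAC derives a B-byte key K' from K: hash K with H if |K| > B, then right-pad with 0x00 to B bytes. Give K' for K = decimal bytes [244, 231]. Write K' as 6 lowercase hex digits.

Key decimal bytes [244, 231] = f4 e7 is 2 bytes ≤ B = 3; zero-pad to 3 bytes: K' = f4 e7 00.

f4e700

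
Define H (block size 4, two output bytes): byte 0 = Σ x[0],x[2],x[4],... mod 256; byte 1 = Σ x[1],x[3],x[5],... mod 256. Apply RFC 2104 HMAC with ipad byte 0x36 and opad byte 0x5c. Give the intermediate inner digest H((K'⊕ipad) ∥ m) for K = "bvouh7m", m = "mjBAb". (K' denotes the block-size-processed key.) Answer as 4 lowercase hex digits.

d7f5

Key "bvouh7m" = 62 76 6f 75 68 37 6d is 7 bytes > B = 4, so hash it first: H(key) = a6 22, then zero-pad to 4 bytes: K' = a6 22 00 00.
K' ⊕ ipad = 90 14 36 36.
Inner input = 90 14 36 36 ∥ 6d 6a 42 41 62.
Inner hash: even-index sum = 471 mod 256 = 215; odd-index sum = 245 mod 256 = 245 → d7 f5.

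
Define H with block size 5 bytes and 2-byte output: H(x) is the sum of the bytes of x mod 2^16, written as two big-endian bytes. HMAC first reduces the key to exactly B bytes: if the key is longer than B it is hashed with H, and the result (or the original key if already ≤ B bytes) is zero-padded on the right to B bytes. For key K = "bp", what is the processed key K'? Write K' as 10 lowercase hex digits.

Key "bp" = 62 70 is 2 bytes ≤ B = 5; zero-pad to 5 bytes: K' = 62 70 00 00 00.

6270000000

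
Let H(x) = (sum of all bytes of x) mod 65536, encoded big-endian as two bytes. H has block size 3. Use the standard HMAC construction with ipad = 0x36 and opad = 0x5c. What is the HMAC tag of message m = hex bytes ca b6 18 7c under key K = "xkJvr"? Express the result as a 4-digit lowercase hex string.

01a6

Key "xkJvr" = 78 6b 4a 76 72 is 5 bytes > B = 3, so hash it first: H(key) = 02 15, then zero-pad to 3 bytes: K' = 02 15 00.
K' ⊕ ipad = 34 23 36.  K' ⊕ opad = 5e 49 5c.
Inner input = (K'⊕ipad) ∥ m = 34 23 36 ∥ ca b6 18 7c.
Inner hash: sum = 52+35+54+202+182+24+124 = 673 → 02 a1.
Outer input = (K'⊕opad) ∥ inner = 5e 49 5c ∥ 02 a1.
Outer hash (tag): sum = 94+73+92+2+161 = 422 → 01 a6.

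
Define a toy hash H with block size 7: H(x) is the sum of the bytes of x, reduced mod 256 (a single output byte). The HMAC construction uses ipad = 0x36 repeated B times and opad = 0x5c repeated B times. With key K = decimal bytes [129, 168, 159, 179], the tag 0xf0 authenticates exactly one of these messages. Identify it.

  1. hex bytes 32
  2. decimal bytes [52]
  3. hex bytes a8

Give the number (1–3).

Key decimal bytes [129, 168, 159, 179] = 81 a8 9f b3 is 4 bytes ≤ B = 7; zero-pad to 7 bytes: K' = 81 a8 9f b3 00 00 00.
K' ⊕ ipad = b7 9e a9 85 36 36 36; K' ⊕ opad = dd f4 c3 ef 5c 5c 5c.
m1: inner = H(b7 9e a9 85 36 36 36 32) = 57; tag = H(dd f4 c3 ef 5c 5c 5c 57) = ee
m2: inner = H(b7 9e a9 85 36 36 36 34) = 59; tag = H(dd f4 c3 ef 5c 5c 5c 59) = f0 ← matches
m3: inner = H(b7 9e a9 85 36 36 36 a8) = cd; tag = H(dd f4 c3 ef 5c 5c 5c cd) = 64

2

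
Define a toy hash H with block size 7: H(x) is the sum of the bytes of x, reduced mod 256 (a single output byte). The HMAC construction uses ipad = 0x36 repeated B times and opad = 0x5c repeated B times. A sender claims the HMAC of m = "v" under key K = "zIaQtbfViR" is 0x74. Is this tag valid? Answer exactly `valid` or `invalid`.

valid

Key "zIaQtbfViR" = 7a 49 61 51 74 62 66 56 69 52 is 10 bytes > B = 7, so hash it first: H(key) = c2, then zero-pad to 7 bytes: K' = c2 00 00 00 00 00 00.
K' ⊕ ipad = f4 36 36 36 36 36 36; K' ⊕ opad = 9e 5c 5c 5c 5c 5c 5c.
Inner hash: sum = 244+54+54+54+54+54+54+118 = 686; mod 256 = 174 → ae.
Outer hash (recomputed tag): sum = 158+92+92+92+92+92+92+174 = 884; mod 256 = 116 → 74.
Recomputed tag = 74; claimed = 74 → match.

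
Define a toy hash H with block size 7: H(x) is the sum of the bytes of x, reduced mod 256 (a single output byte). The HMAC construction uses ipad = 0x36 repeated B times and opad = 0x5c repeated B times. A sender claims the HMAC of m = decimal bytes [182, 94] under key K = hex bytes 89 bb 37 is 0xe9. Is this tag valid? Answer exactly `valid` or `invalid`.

Key hex bytes 89 bb 37 is 3 bytes ≤ B = 7; zero-pad to 7 bytes: K' = 89 bb 37 00 00 00 00.
K' ⊕ ipad = bf 8d 01 36 36 36 36; K' ⊕ opad = d5 e7 6b 5c 5c 5c 5c.
Inner hash: sum = 191+141+1+54+54+54+54+182+94 = 825; mod 256 = 57 → 39.
Outer hash (recomputed tag): sum = 213+231+107+92+92+92+92+57 = 976; mod 256 = 208 → d0.
Recomputed tag = d0; claimed = e9 → mismatch.

invalid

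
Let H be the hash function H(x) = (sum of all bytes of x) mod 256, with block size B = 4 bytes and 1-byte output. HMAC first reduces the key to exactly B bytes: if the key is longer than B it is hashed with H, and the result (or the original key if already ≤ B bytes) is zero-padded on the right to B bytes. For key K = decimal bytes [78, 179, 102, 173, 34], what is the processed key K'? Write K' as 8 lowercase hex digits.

36000000

|K| = 5 > B = 4, so first hash the key.
H(K): sum = 78+179+102+173+34 = 566; mod 256 = 54 → 36.
Zero-pad H(K) = 36 to 4 bytes: K' = 36 00 00 00.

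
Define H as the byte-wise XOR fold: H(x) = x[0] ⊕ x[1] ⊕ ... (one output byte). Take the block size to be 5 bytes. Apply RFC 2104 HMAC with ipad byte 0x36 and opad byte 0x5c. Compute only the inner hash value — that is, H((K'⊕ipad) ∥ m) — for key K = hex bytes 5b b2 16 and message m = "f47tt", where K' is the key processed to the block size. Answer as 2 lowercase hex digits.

ac

Key hex bytes 5b b2 16 is 3 bytes ≤ B = 5; zero-pad to 5 bytes: K' = 5b b2 16 00 00.
K' ⊕ ipad = 6d 84 20 36 36.
Inner input = 6d 84 20 36 36 ∥ 66 34 37 74 74.
Inner hash: XOR 6d⊕84⊕20⊕36⊕36⊕66⊕34⊕37⊕74⊕74 = ac.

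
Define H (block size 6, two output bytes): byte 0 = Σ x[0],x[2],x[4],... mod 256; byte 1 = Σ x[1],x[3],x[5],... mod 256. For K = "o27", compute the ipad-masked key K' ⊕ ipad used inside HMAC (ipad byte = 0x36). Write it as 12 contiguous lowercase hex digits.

590401363636

Key "o27" = 6f 32 37 is 3 bytes ≤ B = 6; zero-pad to 6 bytes: K' = 6f 32 37 00 00 00.
XOR each byte with 0x36: 6f⊕36=59, 32⊕36=04, 37⊕36=01, 00⊕36=36, 00⊕36=36, 00⊕36=36.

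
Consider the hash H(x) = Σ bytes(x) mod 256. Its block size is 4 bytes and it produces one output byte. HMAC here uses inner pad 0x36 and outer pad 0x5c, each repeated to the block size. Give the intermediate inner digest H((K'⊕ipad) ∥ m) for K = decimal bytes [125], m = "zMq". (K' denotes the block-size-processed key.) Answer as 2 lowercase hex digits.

Key decimal bytes [125] = 7d is 1 byte ≤ B = 4; zero-pad to 4 bytes: K' = 7d 00 00 00.
K' ⊕ ipad = 4b 36 36 36.
Inner input = 4b 36 36 36 ∥ 7a 4d 71.
Inner hash: sum = 75+54+54+54+122+77+113 = 549; mod 256 = 37 → 25.

25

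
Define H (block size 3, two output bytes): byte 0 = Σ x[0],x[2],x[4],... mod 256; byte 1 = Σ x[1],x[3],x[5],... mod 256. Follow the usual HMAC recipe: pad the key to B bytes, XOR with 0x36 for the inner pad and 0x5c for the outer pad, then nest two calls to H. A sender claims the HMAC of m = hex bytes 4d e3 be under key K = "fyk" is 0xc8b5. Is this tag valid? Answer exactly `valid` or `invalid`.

invalid

Key "fyk" = 66 79 6b is exactly B = 3 bytes: K' = 66 79 6b.
K' ⊕ ipad = 50 4f 5d; K' ⊕ opad = 3a 25 37.
Inner hash: even-index sum = 400 mod 256 = 144; odd-index sum = 346 mod 256 = 90 → 90 5a.
Outer hash (recomputed tag): even-index sum = 203 mod 256 = 203; odd-index sum = 181 mod 256 = 181 → cb b5.
Recomputed tag = cbb5; claimed = c8b5 → mismatch.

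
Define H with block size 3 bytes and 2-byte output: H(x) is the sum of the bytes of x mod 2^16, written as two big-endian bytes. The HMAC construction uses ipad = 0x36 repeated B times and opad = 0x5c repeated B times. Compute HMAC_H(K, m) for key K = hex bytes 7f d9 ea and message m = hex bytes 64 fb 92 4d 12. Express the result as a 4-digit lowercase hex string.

01c6

Key hex bytes 7f d9 ea is exactly B = 3 bytes: K' = 7f d9 ea.
K' ⊕ ipad = 49 ef dc.  K' ⊕ opad = 23 85 b6.
Inner input = (K'⊕ipad) ∥ m = 49 ef dc ∥ 64 fb 92 4d 12.
Inner hash: sum = 73+239+220+100+251+146+77+18 = 1124 → 04 64.
Outer input = (K'⊕opad) ∥ inner = 23 85 b6 ∥ 04 64.
Outer hash (tag): sum = 35+133+182+4+100 = 454 → 01 c6.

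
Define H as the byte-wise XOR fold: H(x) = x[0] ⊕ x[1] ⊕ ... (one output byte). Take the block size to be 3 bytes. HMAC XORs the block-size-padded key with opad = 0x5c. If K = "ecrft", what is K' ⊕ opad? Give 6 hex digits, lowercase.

3a5c5c

Key "ecrft" = 65 63 72 66 74 is 5 bytes > B = 3, so hash it first: H(key) = 66, then zero-pad to 3 bytes: K' = 66 00 00.
XOR each byte with 0x5c: 66⊕5c=3a, 00⊕5c=5c, 00⊕5c=5c.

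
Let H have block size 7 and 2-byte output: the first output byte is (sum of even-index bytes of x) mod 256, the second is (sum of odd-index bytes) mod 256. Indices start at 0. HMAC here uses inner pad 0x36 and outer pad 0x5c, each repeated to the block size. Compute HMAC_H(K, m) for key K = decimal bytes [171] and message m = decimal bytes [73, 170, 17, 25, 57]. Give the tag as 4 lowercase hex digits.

4016

Key decimal bytes [171] = ab is 1 byte ≤ B = 7; zero-pad to 7 bytes: K' = ab 00 00 00 00 00 00.
K' ⊕ ipad = 9d 36 36 36 36 36 36.  K' ⊕ opad = f7 5c 5c 5c 5c 5c 5c.
Inner input = (K'⊕ipad) ∥ m = 9d 36 36 36 36 36 36 ∥ 49 aa 11 19 39.
Inner hash: even-index sum = 514 mod 256 = 2; odd-index sum = 309 mod 256 = 53 → 02 35.
Outer input = (K'⊕opad) ∥ inner = f7 5c 5c 5c 5c 5c 5c ∥ 02 35.
Outer hash (tag): even-index sum = 576 mod 256 = 64; odd-index sum = 278 mod 256 = 22 → 40 16.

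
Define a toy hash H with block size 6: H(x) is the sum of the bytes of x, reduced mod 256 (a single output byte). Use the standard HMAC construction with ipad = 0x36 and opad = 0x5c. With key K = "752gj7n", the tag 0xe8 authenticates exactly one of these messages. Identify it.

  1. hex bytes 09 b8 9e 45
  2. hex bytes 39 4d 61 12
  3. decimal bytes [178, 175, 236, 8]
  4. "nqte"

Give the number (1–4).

1

Key "752gj7n" = 37 35 32 67 6a 37 6e is 7 bytes > B = 6, so hash it first: H(key) = 14, then zero-pad to 6 bytes: K' = 14 00 00 00 00 00.
K' ⊕ ipad = 22 36 36 36 36 36; K' ⊕ opad = 48 5c 5c 5c 5c 5c.
m1: inner = H(22 36 36 36 36 36 09 b8 9e 45) = d4; tag = H(48 5c 5c 5c 5c 5c d4) = e8 ← matches
m2: inner = H(22 36 36 36 36 36 39 4d 61 12) = 29; tag = H(48 5c 5c 5c 5c 5c 29) = 3d
m3: inner = H(22 36 36 36 36 36 b2 af ec 08) = 85; tag = H(48 5c 5c 5c 5c 5c 85) = 99
m4: inner = H(22 36 36 36 36 36 6e 71 74 65) = e8; tag = H(48 5c 5c 5c 5c 5c e8) = fc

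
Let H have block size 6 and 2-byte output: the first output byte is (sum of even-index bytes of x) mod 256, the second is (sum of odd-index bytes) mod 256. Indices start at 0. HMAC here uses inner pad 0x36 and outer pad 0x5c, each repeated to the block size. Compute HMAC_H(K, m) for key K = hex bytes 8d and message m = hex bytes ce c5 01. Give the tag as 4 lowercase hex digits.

7f7b

Key hex bytes 8d is 1 byte ≤ B = 6; zero-pad to 6 bytes: K' = 8d 00 00 00 00 00.
K' ⊕ ipad = bb 36 36 36 36 36.  K' ⊕ opad = d1 5c 5c 5c 5c 5c.
Inner input = (K'⊕ipad) ∥ m = bb 36 36 36 36 36 ∥ ce c5 01.
Inner hash: even-index sum = 502 mod 256 = 246; odd-index sum = 359 mod 256 = 103 → f6 67.
Outer input = (K'⊕opad) ∥ inner = d1 5c 5c 5c 5c 5c ∥ f6 67.
Outer hash (tag): even-index sum = 639 mod 256 = 127; odd-index sum = 379 mod 256 = 123 → 7f 7b.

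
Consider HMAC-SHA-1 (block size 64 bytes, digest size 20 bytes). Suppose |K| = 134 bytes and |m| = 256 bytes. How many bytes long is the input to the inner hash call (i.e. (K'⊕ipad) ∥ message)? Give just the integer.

Key is 134 > 64 bytes, so it is hashed to 20 bytes then zero-padded to 64: |K'| = 64.
Inner input = (K'⊕ipad) ∥ m → 64 + 256 = 320 bytes.

320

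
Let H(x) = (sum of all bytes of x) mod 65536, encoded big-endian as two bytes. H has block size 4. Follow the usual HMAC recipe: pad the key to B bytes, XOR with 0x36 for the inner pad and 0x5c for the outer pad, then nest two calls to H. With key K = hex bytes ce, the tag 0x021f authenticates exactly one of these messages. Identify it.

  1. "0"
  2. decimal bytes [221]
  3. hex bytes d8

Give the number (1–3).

2

Key hex bytes ce is 1 byte ≤ B = 4; zero-pad to 4 bytes: K' = ce 00 00 00.
K' ⊕ ipad = f8 36 36 36; K' ⊕ opad = 92 5c 5c 5c.
m1: inner = H(f8 36 36 36 30) = 01 ca; tag = H(92 5c 5c 5c 01 ca) = 0271
m2: inner = H(f8 36 36 36 dd) = 02 77; tag = H(92 5c 5c 5c 02 77) = 021f ← matches
m3: inner = H(f8 36 36 36 d8) = 02 72; tag = H(92 5c 5c 5c 02 72) = 021a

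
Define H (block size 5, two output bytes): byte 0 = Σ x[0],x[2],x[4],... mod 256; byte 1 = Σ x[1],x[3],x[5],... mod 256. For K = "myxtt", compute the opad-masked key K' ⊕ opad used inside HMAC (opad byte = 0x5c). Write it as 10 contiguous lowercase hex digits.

3125242828

Key "myxtt" = 6d 79 78 74 74 is exactly B = 5 bytes: K' = 6d 79 78 74 74.
XOR each byte with 0x5c: 6d⊕5c=31, 79⊕5c=25, 78⊕5c=24, 74⊕5c=28, 74⊕5c=28.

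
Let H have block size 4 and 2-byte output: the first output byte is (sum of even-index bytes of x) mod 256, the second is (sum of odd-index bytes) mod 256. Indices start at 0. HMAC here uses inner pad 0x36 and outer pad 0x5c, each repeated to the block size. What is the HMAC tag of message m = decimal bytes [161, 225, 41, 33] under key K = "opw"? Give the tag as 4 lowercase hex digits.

c206

Key "opw" = 6f 70 77 is 3 bytes ≤ B = 4; zero-pad to 4 bytes: K' = 6f 70 77 00.
K' ⊕ ipad = 59 46 41 36.  K' ⊕ opad = 33 2c 2b 5c.
Inner input = (K'⊕ipad) ∥ m = 59 46 41 36 ∥ a1 e1 29 21.
Inner hash: even-index sum = 356 mod 256 = 100; odd-index sum = 382 mod 256 = 126 → 64 7e.
Outer input = (K'⊕opad) ∥ inner = 33 2c 2b 5c ∥ 64 7e.
Outer hash (tag): even-index sum = 194 mod 256 = 194; odd-index sum = 262 mod 256 = 6 → c2 06.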